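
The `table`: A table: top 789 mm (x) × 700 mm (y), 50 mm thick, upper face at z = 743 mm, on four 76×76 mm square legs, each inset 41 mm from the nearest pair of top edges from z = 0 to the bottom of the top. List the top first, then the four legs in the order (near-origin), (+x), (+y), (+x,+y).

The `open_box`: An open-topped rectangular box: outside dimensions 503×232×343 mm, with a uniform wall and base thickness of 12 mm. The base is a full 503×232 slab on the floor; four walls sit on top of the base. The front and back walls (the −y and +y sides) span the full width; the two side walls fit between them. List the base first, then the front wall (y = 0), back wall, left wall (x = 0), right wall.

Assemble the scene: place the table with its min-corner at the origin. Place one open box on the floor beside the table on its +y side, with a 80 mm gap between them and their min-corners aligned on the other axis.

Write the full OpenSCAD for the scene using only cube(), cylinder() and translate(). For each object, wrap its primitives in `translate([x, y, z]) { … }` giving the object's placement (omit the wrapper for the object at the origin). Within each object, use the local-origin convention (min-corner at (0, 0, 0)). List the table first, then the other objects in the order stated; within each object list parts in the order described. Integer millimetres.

translate([0, 0, 693]) cube([789, 700, 50]);
translate([41, 41, 0]) cube([76, 76, 693]);
translate([672, 41, 0]) cube([76, 76, 693]);
translate([41, 583, 0]) cube([76, 76, 693]);
translate([672, 583, 0]) cube([76, 76, 693]);
translate([0, 780, 0]) {
  cube([503, 232, 12]);
  translate([0, 0, 12]) cube([503, 12, 331]);
  translate([0, 220, 12]) cube([503, 12, 331]);
  translate([0, 12, 12]) cube([12, 208, 331]);
  translate([491, 12, 12]) cube([12, 208, 331]);
}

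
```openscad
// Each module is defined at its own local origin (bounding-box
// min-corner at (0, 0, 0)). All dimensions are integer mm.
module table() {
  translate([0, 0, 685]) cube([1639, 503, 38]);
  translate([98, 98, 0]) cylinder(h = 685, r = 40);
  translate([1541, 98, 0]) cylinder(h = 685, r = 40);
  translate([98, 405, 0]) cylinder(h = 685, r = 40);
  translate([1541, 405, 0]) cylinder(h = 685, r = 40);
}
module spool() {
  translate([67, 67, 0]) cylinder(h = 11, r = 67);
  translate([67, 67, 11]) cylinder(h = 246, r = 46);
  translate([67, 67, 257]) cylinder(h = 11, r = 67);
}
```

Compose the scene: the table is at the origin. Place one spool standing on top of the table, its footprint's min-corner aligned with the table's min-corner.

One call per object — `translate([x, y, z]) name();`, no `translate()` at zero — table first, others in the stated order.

table();
translate([0, 0, 723]) spool();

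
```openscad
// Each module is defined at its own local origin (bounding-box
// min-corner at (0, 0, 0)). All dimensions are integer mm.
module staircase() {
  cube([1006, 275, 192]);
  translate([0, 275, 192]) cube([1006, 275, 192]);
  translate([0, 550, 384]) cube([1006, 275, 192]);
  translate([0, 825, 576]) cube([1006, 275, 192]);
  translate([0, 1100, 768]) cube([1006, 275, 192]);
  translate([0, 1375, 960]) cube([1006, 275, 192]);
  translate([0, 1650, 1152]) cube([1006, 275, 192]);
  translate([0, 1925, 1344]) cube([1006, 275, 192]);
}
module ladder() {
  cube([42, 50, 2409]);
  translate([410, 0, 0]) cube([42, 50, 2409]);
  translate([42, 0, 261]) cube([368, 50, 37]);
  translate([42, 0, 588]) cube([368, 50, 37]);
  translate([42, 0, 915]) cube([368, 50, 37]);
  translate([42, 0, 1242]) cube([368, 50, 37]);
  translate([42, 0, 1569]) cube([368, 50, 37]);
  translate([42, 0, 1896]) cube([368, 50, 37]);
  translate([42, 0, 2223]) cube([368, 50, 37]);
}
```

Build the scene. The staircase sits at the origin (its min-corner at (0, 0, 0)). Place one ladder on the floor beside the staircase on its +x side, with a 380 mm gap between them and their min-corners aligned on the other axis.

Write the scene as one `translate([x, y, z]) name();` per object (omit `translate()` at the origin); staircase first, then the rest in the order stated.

staircase();
translate([1386, 0, 0]) ladder();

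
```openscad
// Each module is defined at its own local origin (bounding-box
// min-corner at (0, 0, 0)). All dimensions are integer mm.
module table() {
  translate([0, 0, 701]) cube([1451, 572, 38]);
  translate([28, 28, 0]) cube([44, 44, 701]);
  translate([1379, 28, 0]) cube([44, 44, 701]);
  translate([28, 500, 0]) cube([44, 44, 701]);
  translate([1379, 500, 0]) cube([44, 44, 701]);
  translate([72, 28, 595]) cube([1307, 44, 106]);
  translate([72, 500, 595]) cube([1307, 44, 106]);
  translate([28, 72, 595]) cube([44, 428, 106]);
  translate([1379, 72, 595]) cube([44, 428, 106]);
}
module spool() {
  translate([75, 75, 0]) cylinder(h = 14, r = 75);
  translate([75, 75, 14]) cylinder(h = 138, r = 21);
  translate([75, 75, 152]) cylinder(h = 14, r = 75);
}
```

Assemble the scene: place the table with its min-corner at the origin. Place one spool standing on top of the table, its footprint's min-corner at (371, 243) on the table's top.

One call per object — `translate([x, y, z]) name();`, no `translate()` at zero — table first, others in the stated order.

table();
translate([371, 243, 739]) spool();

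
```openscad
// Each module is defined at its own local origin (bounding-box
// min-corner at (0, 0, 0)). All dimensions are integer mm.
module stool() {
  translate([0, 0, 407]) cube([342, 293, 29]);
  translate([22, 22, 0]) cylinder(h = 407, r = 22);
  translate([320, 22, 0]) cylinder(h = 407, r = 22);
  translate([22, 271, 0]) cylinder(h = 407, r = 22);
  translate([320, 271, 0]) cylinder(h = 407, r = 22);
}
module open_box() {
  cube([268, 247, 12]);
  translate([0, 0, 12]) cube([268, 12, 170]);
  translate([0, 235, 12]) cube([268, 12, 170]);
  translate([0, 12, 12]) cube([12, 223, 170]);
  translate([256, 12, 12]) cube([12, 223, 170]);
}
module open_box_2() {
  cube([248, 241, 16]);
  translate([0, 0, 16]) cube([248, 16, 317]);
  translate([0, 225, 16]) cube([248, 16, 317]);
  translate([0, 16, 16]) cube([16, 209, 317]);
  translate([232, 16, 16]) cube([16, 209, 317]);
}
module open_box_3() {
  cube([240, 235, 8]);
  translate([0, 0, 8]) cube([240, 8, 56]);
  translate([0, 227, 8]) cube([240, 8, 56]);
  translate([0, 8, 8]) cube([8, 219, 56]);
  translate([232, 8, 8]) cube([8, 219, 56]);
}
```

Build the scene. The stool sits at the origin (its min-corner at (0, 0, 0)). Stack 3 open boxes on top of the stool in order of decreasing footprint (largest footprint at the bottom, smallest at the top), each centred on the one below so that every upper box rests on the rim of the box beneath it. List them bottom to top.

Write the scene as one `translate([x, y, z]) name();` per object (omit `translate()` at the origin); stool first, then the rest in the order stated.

stool();
translate([37, 23, 436]) open_box();
translate([47, 26, 618]) open_box_2();
translate([51, 29, 951]) open_box_3();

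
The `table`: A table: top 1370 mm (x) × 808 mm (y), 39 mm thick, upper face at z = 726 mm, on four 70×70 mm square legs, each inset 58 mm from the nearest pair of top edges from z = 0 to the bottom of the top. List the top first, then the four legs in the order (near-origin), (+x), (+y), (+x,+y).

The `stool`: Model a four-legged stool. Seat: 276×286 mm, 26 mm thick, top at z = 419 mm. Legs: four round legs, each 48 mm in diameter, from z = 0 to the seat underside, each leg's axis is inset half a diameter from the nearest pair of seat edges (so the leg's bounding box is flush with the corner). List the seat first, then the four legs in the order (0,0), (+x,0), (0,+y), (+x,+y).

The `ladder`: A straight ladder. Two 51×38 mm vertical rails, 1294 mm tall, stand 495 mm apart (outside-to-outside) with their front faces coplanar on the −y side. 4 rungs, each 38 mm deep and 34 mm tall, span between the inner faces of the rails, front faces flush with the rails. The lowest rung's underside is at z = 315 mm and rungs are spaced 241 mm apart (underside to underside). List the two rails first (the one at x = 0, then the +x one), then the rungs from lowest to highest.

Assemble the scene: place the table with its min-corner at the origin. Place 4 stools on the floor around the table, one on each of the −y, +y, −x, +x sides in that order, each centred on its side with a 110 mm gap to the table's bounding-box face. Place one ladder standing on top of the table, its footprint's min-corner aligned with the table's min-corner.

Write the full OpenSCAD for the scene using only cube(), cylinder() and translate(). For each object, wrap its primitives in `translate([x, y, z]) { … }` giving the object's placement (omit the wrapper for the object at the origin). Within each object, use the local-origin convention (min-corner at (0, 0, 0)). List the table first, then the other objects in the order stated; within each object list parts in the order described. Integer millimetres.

translate([0, 0, 687]) cube([1370, 808, 39]);
translate([58, 58, 0]) cube([70, 70, 687]);
translate([1242, 58, 0]) cube([70, 70, 687]);
translate([58, 680, 0]) cube([70, 70, 687]);
translate([1242, 680, 0]) cube([70, 70, 687]);
translate([547, -396, 0]) {
  translate([0, 0, 393]) cube([276, 286, 26]);
  translate([24, 24, 0]) cylinder(h = 393, r = 24);
  translate([252, 24, 0]) cylinder(h = 393, r = 24);
  translate([24, 262, 0]) cylinder(h = 393, r = 24);
  translate([252, 262, 0]) cylinder(h = 393, r = 24);
}
translate([547, 918, 0]) {
  translate([0, 0, 393]) cube([276, 286, 26]);
  translate([24, 24, 0]) cylinder(h = 393, r = 24);
  translate([252, 24, 0]) cylinder(h = 393, r = 24);
  translate([24, 262, 0]) cylinder(h = 393, r = 24);
  translate([252, 262, 0]) cylinder(h = 393, r = 24);
}
translate([-386, 261, 0]) {
  translate([0, 0, 393]) cube([276, 286, 26]);
  translate([24, 24, 0]) cylinder(h = 393, r = 24);
  translate([252, 24, 0]) cylinder(h = 393, r = 24);
  translate([24, 262, 0]) cylinder(h = 393, r = 24);
  translate([252, 262, 0]) cylinder(h = 393, r = 24);
}
translate([1480, 261, 0]) {
  translate([0, 0, 393]) cube([276, 286, 26]);
  translate([24, 24, 0]) cylinder(h = 393, r = 24);
  translate([252, 24, 0]) cylinder(h = 393, r = 24);
  translate([24, 262, 0]) cylinder(h = 393, r = 24);
  translate([252, 262, 0]) cylinder(h = 393, r = 24);
}
translate([0, 0, 726]) {
  cube([51, 38, 1294]);
  translate([444, 0, 0]) cube([51, 38, 1294]);
  translate([51, 0, 315]) cube([393, 38, 34]);
  translate([51, 0, 556]) cube([393, 38, 34]);
  translate([51, 0, 797]) cube([393, 38, 34]);
  translate([51, 0, 1038]) cube([393, 38, 34]);
}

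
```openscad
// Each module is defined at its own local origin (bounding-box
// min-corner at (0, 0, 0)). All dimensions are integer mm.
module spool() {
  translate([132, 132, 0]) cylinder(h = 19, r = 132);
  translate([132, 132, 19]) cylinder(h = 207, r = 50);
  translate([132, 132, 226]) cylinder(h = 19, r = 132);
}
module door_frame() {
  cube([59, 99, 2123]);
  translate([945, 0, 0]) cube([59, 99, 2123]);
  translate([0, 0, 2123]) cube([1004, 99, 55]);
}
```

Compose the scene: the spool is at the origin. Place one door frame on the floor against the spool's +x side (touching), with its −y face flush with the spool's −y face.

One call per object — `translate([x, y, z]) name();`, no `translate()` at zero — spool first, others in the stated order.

spool();
translate([264, 0, 0]) door_frame();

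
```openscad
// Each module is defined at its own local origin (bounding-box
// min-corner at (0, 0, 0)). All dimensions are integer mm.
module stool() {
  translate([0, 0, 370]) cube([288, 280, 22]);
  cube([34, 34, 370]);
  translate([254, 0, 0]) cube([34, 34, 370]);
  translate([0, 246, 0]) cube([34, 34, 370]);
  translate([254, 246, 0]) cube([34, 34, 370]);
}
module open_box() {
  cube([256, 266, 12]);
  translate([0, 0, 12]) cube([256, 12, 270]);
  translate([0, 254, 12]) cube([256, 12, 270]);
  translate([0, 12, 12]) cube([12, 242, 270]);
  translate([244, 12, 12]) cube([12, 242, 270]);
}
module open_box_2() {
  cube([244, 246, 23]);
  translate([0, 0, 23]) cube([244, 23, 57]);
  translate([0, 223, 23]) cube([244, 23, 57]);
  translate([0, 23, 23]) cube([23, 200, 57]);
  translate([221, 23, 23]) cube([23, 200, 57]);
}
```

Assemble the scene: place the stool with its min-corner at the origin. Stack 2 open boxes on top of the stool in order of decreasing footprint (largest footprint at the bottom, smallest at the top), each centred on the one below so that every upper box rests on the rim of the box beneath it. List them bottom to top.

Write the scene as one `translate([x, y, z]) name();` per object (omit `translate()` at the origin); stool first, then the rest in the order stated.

stool();
translate([16, 7, 392]) open_box();
translate([22, 17, 674]) open_box_2();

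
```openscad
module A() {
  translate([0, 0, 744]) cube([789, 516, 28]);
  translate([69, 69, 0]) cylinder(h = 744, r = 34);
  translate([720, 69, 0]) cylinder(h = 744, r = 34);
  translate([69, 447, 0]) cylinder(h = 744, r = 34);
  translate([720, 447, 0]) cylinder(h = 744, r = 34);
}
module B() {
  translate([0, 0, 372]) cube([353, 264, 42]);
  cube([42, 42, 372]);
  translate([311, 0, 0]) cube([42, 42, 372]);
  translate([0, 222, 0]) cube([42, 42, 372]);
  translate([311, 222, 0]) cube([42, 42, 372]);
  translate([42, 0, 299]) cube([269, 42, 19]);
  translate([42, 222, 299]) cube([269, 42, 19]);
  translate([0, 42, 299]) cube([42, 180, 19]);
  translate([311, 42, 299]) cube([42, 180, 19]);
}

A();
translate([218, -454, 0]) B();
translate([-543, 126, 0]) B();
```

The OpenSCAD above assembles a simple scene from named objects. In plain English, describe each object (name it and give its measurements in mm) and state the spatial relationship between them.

A is a table: top 789 mm (x) × 516 mm (y), 28 mm thick, upper face at z = 772 mm, on four round legs of 68 mm diameter, each leg's bounding box inset 35 mm from the nearest pair of top edges, running from z = 0 to the bottom of the top.

B is a four-legged stool. The seat is 353×264 mm, 42 mm thick, top at z = 414 mm. It stands on four square legs, each 42×42 mm in cross-section, from z = 0 to the seat underside, each flush with a corner of the seat. Four stretchers, 42 mm wide and 19 mm tall, connect adjacent legs with their undersides at z = 299 mm, each running between the inner faces of the legs it joins and aligned with the legs' outer faces on the other axis.

Two stools sit around the table at the −y, −x sides.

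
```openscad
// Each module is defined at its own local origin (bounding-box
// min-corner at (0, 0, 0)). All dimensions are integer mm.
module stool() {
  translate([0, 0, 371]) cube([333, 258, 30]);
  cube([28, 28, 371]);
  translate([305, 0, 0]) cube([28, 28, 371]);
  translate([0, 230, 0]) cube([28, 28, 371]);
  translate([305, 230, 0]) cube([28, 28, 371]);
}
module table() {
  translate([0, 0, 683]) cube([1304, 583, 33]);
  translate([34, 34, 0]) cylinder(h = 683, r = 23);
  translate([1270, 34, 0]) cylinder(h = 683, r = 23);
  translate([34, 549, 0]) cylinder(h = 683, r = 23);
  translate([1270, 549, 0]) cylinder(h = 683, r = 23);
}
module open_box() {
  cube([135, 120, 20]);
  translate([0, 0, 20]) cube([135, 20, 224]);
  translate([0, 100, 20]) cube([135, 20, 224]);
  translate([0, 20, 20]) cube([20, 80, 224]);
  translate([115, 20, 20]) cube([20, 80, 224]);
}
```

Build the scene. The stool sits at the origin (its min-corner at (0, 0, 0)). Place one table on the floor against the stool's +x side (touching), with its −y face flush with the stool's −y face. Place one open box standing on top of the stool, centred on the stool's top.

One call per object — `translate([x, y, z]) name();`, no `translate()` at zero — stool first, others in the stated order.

stool();
translate([333, 0, 0]) table();
translate([99, 69, 401]) open_box();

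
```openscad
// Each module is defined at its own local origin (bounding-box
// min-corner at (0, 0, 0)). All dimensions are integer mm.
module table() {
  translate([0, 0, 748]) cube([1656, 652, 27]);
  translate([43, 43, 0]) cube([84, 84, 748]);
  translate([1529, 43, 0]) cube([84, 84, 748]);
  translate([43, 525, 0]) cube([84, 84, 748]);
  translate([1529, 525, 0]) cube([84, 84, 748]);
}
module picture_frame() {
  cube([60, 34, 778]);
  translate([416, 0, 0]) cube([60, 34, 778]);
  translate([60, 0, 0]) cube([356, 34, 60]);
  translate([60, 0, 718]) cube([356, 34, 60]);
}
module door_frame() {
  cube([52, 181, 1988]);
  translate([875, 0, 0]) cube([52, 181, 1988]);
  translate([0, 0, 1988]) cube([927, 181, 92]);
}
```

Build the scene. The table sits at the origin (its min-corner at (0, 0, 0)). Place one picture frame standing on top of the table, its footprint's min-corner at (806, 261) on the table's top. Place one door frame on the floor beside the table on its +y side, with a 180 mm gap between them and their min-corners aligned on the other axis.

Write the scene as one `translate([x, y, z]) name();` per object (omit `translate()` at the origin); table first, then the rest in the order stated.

table();
translate([806, 261, 775]) picture_frame();
translate([0, 832, 0]) door_frame();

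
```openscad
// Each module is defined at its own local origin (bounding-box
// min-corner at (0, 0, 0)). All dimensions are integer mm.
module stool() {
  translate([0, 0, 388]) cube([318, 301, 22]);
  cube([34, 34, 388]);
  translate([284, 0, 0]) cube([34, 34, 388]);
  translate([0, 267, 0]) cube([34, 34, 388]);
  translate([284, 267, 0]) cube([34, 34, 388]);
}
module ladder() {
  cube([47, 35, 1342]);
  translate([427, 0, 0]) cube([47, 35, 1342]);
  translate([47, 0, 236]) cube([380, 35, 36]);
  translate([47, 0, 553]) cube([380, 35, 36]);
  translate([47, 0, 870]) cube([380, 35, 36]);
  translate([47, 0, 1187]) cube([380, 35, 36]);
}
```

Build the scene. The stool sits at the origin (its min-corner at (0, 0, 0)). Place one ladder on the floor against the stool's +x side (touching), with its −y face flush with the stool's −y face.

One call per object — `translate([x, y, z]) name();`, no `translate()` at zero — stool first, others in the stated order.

stool();
translate([318, 0, 0]) ladder();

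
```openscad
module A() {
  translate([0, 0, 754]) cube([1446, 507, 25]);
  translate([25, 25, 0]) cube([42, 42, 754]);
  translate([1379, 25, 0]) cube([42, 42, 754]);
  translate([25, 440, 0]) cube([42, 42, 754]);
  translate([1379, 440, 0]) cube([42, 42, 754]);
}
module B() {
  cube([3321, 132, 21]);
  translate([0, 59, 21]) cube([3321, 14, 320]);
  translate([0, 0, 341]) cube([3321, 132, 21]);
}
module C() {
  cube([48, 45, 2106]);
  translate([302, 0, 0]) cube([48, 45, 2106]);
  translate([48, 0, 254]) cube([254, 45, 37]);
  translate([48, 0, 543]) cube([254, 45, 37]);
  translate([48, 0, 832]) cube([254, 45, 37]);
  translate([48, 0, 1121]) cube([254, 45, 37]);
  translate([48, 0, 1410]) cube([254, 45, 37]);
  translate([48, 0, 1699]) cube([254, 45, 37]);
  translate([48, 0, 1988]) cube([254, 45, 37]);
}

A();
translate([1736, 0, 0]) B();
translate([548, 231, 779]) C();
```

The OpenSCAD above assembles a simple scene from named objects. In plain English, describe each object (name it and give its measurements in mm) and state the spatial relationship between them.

A is a table with a 1446×507 mm rectangular top, 25 mm thick, top surface at z = 779 mm, supported by four 42×42 mm square legs, each inset 25 mm from the nearest pair of top edges, running from the floor.

B is an I-beam lying along x, 3321 mm long. Overall section height 362 mm. Two flanges 132 mm wide (y) and 21 mm thick, one on the floor and one at the top; a web 14 mm thick runs between them, centred on the flange width.

C is a straight ladder. Two 48×45 mm vertical rails, 2106 mm tall, stand 350 mm apart (outside-to-outside) with their front faces coplanar on the −y side. 7 rungs, each 45 mm deep and 37 mm tall, span between the inner faces of the rails, front faces flush with the rails. The lowest rung's underside is at z = 254 mm and rungs are spaced 289 mm apart (underside to underside).

The I-beam is on the floor beside the table on its +x side. The ladder is on top of the table, centred.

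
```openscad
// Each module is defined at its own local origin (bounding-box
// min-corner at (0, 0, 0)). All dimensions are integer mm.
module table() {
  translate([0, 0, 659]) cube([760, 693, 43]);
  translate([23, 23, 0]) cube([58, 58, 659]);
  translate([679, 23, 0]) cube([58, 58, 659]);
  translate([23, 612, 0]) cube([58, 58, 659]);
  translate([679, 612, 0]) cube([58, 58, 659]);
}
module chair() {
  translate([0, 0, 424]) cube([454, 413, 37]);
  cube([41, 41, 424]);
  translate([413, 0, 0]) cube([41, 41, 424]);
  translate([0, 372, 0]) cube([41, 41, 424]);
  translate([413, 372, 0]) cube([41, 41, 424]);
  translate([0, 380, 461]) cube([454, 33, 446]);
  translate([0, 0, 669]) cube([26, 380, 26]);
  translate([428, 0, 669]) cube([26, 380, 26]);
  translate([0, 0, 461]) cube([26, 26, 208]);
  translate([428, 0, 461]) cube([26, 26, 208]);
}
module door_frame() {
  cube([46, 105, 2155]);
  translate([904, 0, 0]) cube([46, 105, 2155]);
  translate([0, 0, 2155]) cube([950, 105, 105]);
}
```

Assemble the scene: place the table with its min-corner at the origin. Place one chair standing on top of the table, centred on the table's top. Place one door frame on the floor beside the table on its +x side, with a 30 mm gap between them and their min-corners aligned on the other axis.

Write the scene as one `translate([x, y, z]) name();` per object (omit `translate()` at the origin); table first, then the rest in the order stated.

table();
translate([153, 140, 702]) chair();
translate([790, 0, 0]) door_frame();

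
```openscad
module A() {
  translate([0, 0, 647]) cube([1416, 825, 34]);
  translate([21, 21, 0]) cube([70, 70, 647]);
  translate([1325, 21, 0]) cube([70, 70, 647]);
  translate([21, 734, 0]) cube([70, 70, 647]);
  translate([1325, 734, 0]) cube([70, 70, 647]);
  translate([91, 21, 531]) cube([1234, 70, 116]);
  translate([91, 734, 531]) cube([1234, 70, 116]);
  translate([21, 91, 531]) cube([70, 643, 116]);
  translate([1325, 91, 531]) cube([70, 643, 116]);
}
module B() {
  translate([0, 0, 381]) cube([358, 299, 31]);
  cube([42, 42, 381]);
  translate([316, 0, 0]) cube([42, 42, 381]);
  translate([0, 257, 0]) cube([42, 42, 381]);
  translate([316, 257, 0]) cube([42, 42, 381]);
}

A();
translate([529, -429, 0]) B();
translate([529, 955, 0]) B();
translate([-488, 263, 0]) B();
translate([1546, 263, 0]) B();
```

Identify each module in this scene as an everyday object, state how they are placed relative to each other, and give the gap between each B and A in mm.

A is a table. B is a stool. Four stools sit around the table at the −y, +y, −x, +x sides. The gap between each stool and the table is 130 mm.

Each stool's nearest face is 130 mm from the table's bounding box.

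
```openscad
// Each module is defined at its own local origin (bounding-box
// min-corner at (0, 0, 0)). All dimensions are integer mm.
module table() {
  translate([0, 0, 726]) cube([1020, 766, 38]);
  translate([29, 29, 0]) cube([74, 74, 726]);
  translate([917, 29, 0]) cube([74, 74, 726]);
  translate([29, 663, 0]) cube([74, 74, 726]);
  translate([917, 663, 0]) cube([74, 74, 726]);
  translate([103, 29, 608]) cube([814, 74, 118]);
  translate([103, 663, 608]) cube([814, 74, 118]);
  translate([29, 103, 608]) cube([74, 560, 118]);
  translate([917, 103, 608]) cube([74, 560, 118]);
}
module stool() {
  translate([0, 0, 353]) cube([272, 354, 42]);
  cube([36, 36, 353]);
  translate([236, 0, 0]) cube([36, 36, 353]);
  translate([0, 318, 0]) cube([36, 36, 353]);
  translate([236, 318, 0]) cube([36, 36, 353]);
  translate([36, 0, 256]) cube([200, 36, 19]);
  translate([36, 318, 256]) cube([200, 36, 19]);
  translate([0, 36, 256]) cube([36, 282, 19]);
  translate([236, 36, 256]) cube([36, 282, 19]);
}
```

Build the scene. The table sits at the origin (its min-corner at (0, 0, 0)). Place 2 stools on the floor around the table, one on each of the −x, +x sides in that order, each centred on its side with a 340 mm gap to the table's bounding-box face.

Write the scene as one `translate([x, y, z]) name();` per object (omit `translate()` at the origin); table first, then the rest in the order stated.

table();
translate([-612, 206, 0]) stool();
translate([1360, 206, 0]) stool();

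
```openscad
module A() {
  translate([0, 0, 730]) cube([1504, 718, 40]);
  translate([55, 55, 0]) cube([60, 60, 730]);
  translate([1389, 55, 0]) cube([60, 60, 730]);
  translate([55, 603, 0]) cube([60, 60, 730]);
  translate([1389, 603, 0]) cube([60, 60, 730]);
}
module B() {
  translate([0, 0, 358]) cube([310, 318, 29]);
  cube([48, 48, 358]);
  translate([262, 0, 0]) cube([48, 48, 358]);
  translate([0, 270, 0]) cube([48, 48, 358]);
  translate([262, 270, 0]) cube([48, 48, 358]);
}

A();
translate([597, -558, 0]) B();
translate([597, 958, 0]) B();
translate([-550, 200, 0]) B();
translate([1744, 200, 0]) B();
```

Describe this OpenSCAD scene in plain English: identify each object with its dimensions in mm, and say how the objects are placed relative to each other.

A is a rectangular dining table. The top is 1504×718×40 mm with its upper surface at z = 770 mm. It stands on four 60×60 mm square legs, each inset 55 mm from the nearest pair of top edges, running from the floor to the underside of the top.

B is a simple wooden stool: a rectangular seat 310 mm (x) by 318 mm (y), 29 mm thick, top face at z = 387 mm, on four square legs, each 48×48 mm in cross-section. The legs rest on z = 0, each flush with a corner of the seat.

Four stools sit around the table at the −y, +y, −x, +x sides.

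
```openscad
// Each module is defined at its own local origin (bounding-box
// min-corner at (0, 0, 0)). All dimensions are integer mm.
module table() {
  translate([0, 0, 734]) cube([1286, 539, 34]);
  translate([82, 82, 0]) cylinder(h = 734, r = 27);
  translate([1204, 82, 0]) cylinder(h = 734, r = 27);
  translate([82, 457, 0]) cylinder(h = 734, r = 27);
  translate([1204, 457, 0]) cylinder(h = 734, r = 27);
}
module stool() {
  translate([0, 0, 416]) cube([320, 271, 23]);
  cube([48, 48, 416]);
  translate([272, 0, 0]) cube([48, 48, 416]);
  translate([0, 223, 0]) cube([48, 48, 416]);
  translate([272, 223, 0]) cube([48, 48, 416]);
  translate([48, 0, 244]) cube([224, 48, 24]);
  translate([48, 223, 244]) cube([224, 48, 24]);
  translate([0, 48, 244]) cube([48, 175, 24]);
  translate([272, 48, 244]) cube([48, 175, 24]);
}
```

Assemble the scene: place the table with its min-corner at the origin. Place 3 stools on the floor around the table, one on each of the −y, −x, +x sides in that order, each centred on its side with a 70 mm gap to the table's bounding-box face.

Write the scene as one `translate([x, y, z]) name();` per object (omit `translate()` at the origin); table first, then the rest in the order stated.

table();
translate([483, -341, 0]) stool();
translate([-390, 134, 0]) stool();
translate([1356, 134, 0]) stool();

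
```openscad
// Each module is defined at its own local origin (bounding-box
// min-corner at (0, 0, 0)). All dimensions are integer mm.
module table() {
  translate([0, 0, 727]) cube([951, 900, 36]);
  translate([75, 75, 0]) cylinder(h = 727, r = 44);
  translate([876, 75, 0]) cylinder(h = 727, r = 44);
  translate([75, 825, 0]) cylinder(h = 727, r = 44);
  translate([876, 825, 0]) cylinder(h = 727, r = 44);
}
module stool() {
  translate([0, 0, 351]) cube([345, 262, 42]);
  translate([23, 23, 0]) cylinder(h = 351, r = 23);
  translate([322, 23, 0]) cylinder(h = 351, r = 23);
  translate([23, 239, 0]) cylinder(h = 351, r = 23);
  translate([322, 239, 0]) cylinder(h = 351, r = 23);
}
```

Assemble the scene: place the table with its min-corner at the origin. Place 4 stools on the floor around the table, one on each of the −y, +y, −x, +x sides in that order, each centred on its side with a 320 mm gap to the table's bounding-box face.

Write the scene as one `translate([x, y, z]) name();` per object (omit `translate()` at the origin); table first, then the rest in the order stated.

table();
translate([303, -582, 0]) stool();
translate([303, 1220, 0]) stool();
translate([-665, 319, 0]) stool();
translate([1271, 319, 0]) stool();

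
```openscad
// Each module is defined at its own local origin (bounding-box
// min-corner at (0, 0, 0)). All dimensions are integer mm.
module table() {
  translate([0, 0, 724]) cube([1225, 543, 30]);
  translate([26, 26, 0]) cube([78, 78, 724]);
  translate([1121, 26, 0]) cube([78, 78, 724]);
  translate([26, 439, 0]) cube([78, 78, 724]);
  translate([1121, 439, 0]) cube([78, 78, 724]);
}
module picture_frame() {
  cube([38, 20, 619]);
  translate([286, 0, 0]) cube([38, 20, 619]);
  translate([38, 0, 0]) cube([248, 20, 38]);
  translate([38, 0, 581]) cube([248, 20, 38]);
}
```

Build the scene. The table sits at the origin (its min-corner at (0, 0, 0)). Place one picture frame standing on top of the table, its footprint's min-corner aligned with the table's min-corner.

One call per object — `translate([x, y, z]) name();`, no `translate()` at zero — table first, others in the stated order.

table();
translate([0, 0, 754]) picture_frame();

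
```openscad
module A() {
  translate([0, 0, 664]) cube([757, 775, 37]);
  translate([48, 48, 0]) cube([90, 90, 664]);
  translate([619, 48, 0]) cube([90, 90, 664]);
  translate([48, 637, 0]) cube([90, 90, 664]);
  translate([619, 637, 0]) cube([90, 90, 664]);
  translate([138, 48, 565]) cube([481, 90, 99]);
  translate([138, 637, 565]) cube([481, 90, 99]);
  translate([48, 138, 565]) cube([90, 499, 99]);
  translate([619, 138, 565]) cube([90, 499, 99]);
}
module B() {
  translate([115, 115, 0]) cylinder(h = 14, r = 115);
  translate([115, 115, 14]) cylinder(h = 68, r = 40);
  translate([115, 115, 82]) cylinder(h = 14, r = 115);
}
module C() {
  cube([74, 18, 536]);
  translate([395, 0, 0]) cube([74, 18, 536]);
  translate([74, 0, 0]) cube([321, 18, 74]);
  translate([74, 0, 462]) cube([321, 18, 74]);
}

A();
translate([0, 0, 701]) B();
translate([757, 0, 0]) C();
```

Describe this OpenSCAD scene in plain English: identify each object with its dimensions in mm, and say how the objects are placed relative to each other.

A is a rectangular dining table. The top is 757×775×37 mm with its upper surface at z = 701 mm. It stands on four 90×90 mm square legs, each inset 48 mm from the nearest pair of top edges, running from the floor to the underside of the top. Four apron rails, 90 mm thick and 99 mm tall, run between adjacent legs with their top edges flush with the underside of the top and their outer faces flush with the legs' outer faces.

B is a spool: two coaxial disc flanges of radius 115 mm and thickness 14 mm, joined by a core cylinder of radius 40 mm and height 68 mm. The lower flange rests on z = 0 and the three cylinders share a vertical axis.

C is a rectangular picture frame lying in the x–z plane (depth along y). The opening is 321 mm wide (x) by 388 mm tall (z), surrounded by a border 74 mm wide on all four sides. The frame is 18 mm deep and is made of two full-height vertical stiles with two horizontal rails fitted between them.

The spool is on top of the table. The picture frame is against the table's +x side, with their −y faces flush.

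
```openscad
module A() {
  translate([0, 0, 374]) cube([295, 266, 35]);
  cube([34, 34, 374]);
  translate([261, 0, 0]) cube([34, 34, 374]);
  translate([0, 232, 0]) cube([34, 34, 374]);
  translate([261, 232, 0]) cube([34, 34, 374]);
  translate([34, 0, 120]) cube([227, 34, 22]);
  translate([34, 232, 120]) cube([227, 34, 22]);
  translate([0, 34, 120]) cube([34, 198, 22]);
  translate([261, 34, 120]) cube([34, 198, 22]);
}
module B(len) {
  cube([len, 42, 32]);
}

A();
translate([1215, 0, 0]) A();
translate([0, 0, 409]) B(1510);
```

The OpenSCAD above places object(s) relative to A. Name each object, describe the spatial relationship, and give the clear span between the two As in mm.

A is a stool. B is a beam. A beam spans the tops of two stools. The clear span between the two stools is 920 mm.

Second stool starts at x = 1215; first ends at x = 295; clear span = 1215 − 295 = 920 mm.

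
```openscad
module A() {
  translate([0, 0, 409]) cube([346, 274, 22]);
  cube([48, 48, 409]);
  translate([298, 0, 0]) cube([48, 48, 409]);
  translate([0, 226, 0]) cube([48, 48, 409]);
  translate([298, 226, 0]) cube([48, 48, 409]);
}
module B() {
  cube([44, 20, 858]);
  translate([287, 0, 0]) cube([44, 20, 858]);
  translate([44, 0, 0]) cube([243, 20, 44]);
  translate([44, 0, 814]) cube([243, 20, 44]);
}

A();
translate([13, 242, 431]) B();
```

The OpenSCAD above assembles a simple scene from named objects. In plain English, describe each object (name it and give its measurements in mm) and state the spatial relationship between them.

A is a four-legged stool. The seat is a 346×274×22 mm slab whose top surface is at z = 431 mm; four square legs, each 48×48 mm in cross-section, run from the floor (z = 0) to the underside of the seat, each flush with a corner of the seat.

B is a picture frame with a 243×770 mm rectangular opening (x by z) and a uniform 44 mm border on every side. Frame depth is 20 mm along y. It is built from two vertical stiles running the full outside height and two horizontal rails spanning the gap between the stiles.

The picture frame is on top of the stool.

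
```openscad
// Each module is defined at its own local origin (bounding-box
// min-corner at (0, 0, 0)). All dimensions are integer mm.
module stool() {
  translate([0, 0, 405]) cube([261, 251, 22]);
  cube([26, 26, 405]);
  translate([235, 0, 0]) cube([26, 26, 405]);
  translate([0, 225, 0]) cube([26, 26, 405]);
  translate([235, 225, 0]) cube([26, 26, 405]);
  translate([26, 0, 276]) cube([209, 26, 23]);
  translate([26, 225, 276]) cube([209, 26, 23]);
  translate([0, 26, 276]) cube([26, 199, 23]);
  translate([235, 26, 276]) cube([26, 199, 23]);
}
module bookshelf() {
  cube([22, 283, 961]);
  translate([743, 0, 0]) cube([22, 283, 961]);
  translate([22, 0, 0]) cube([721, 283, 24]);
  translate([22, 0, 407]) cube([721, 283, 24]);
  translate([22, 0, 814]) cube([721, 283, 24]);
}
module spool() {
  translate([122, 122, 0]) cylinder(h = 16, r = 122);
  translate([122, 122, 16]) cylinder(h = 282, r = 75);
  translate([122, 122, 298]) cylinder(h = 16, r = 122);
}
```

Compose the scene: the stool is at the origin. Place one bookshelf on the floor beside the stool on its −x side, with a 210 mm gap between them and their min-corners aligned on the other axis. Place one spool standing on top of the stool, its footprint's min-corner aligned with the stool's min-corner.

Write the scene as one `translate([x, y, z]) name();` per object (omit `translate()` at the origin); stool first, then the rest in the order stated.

stool();
translate([-975, 0, 0]) bookshelf();
translate([0, 0, 427]) spool();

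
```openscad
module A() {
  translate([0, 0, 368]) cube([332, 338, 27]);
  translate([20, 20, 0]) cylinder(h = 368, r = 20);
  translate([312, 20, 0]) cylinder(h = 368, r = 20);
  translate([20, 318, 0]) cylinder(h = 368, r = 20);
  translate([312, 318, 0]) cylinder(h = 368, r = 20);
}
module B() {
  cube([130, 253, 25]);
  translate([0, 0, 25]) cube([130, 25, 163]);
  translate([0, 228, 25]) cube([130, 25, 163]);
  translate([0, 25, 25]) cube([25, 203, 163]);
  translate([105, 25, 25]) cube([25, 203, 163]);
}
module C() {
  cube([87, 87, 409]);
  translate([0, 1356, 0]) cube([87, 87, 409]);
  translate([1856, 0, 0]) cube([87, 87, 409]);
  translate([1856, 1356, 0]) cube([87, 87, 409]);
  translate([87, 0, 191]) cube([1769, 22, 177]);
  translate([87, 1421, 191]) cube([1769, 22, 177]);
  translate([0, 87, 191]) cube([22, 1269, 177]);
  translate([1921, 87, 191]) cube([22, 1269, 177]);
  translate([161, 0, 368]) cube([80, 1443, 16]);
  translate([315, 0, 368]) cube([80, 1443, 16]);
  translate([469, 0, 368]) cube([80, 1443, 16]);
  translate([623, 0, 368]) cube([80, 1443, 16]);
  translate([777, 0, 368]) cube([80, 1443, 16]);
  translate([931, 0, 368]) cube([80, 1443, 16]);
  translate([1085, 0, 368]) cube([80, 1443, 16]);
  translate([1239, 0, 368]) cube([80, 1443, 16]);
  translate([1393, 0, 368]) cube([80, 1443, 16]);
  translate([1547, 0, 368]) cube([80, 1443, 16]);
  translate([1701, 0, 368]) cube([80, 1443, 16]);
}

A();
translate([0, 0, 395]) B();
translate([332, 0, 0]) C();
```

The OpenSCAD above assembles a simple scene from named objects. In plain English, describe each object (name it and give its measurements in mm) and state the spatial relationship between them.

A is a four-legged stool. The seat is a 332×338×27 mm slab whose top surface is at z = 395 mm; four round legs, each 40 mm in diameter, run from the floor (z = 0) to the underside of the seat, each leg's axis is inset half a diameter from the nearest pair of seat edges (so the leg's bounding box is flush with the corner).

B is an open-topped rectangular box: outside dimensions 130×253×188 mm, with a uniform wall and base thickness of 25 mm. The base is a full 130×253 slab on the floor; four walls sit on top of the base. The front and back walls (the −y and +y sides) span the full width; the two side walls fit between them.

C is a bed frame 1943 mm long (x) by 1443 mm wide (y). Four 87×87 mm corner posts, 409 mm tall, at the corners of the footprint. Four rails of 22 mm thickness and 177 mm height run between adjacent posts with their undersides at z = 191 mm, their outer faces flush with the outside of the frame (the two x-running rails run between the posts' inner faces; the two y-running rails run between the posts' inner faces). 11 slats, each 80 mm wide (x) and 16 mm thick, lie across the top of the two x-running rails, running the full 1443 mm width of the frame in y; the slats are evenly spaced along x between the inner faces of the end posts with equal gaps (rounded down to the nearest mm) at the −x end and between each pair — any rounding remainder accumulates at the +x end.

The open box is on top of the stool. The bed frame is against the stool's +x side, with their −y faces flush.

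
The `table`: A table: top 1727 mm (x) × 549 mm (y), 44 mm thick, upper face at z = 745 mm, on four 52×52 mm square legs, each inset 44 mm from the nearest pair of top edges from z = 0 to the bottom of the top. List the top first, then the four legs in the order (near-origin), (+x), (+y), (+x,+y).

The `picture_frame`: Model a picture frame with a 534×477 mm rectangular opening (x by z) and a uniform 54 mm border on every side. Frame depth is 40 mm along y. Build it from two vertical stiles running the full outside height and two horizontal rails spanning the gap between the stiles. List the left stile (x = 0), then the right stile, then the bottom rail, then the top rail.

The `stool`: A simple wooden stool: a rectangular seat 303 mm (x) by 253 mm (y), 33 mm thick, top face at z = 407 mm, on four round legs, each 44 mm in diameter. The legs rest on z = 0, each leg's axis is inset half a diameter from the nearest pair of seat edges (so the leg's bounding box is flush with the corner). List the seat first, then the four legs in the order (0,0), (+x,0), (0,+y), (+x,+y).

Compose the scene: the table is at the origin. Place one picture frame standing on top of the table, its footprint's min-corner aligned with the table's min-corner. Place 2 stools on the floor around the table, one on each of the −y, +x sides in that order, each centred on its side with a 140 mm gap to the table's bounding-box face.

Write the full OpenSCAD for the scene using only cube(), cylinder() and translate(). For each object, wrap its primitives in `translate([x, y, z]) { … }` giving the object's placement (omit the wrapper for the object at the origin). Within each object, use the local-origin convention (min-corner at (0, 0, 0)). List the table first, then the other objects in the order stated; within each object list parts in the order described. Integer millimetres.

translate([0, 0, 701]) cube([1727, 549, 44]);
translate([44, 44, 0]) cube([52, 52, 701]);
translate([1631, 44, 0]) cube([52, 52, 701]);
translate([44, 453, 0]) cube([52, 52, 701]);
translate([1631, 453, 0]) cube([52, 52, 701]);
translate([0, 0, 745]) {
  cube([54, 40, 585]);
  translate([588, 0, 0]) cube([54, 40, 585]);
  translate([54, 0, 0]) cube([534, 40, 54]);
  translate([54, 0, 531]) cube([534, 40, 54]);
}
translate([712, -393, 0]) {
  translate([0, 0, 374]) cube([303, 253, 33]);
  translate([22, 22, 0]) cylinder(h = 374, r = 22);
  translate([281, 22, 0]) cylinder(h = 374, r = 22);
  translate([22, 231, 0]) cylinder(h = 374, r = 22);
  translate([281, 231, 0]) cylinder(h = 374, r = 22);
}
translate([1867, 148, 0]) {
  translate([0, 0, 374]) cube([303, 253, 33]);
  translate([22, 22, 0]) cylinder(h = 374, r = 22);
  translate([281, 22, 0]) cylinder(h = 374, r = 22);
  translate([22, 231, 0]) cylinder(h = 374, r = 22);
  translate([281, 231, 0]) cylinder(h = 374, r = 22);
}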